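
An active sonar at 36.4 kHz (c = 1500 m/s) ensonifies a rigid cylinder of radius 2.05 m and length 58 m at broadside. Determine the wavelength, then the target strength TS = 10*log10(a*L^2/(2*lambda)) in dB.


Step 1: lambda = c/f = 1500/36400 = 0.04121 m
Step 2: TS = 10*log10(a*L^2/(2*lambda)) = 10*log10(2.05*58^2/(2*0.04121)) = 49.23

49.23 dB


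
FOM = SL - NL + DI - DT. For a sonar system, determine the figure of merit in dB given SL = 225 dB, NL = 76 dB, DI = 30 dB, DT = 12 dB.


FOM = SL - NL + DI - DT = 225 - 76 + 30 - 12 = 167

167 dB


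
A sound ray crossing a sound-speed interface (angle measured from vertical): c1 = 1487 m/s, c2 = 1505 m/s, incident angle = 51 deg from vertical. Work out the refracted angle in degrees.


sin(theta2) = (c2/c1)*sin(theta1) = (1505/1487)*sin(51 deg) = 0.78655
theta2 = arcsin(0.78655) = 51.86

51.86 deg


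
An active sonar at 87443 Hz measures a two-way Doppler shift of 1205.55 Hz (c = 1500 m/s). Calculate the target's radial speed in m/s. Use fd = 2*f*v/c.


From fd = 2*f*v/c, v = c*fd/(2*f) = 1500 * 1205.55 / (2*87443) = 10.34

10.34 m/s


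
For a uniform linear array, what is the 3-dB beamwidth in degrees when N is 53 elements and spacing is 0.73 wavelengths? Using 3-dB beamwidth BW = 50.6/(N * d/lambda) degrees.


1.31 deg


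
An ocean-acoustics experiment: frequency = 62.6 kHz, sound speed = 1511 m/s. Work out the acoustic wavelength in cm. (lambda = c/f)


2.41 cm


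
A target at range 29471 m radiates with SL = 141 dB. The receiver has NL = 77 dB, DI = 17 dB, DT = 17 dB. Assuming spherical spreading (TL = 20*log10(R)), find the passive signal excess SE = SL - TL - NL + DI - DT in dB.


Step 1: TL = 20*log10(29471) = 89.39 dB
Step 2: SE = 141 - 89.39 - 77 + 17 - 17 = -25.39

-25.39 dB


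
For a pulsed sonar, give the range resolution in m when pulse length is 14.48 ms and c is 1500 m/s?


10.86 m


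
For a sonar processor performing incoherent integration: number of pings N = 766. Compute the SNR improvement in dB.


Gain = 5*log10(766) = 14.42

14.42 dB


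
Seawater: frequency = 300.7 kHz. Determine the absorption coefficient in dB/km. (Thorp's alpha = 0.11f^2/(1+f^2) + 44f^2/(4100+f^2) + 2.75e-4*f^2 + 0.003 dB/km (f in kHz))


f^2 = 90420.49
alpha = 0.11*90420.49/(1+90420.49) + 44*90420.49/(4100+90420.49) + 2.75e-4*90420.49 + 0.003 = 67.07

67.07 dB/km


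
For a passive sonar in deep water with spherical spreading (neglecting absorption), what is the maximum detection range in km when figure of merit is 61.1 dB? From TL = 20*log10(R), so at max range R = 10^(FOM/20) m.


At max range FOM = TL, so 20*log10(R) = 61.1
R = 10^(61.1/20) = 1135.01 m = 1.14 km

1.14 km


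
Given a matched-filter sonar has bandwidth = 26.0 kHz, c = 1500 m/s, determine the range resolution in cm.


dR = c/(2*BW) = 1500 / (2 * 26.0e3) = 0.0288 m = 2.88 cm

2.88 cm


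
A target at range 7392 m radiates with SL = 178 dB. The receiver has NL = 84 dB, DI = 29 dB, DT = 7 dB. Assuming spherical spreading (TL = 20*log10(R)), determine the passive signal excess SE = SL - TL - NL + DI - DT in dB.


Step 1: TL = 20*log10(7392) = 77.38 dB
Step 2: SE = 178 - 77.38 - 84 + 29 - 7 = 38.62

38.62 dB


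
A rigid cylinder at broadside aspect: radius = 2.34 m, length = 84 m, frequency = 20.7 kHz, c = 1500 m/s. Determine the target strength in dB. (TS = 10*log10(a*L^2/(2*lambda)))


50.57 dB


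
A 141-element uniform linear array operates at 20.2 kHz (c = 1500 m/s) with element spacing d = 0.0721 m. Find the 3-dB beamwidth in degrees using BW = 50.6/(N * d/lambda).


Step 1: lambda = 1500/20200 = 0.07426 m
Step 2: d/lambda = 0.0721/0.07426 = 0.9709
Step 3: BW = 50.6/(N * d/lambda) = 50.6/(141 * 0.9709) = 0.37

0.37 deg


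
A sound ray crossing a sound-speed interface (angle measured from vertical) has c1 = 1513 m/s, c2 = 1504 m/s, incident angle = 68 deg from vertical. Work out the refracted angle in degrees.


sin(theta2) = (c2/c1)*sin(theta1) = (1504/1513)*sin(68 deg) = 0.92167
theta2 = arcsin(0.92167) = 67.17

67.17 deg


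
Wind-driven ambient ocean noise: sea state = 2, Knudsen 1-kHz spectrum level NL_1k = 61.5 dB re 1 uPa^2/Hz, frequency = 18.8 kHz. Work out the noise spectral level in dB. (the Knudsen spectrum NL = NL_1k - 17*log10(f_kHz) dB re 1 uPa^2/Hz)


NL = NL_1k - 17*log10(f_kHz) = 61.5 - 17*log10(18.8) = 61.5 - (21.66) = 39.84

39.84 dB


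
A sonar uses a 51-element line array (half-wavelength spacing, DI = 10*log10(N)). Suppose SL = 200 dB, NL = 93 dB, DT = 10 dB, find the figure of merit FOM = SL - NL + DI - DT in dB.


114.08 dB


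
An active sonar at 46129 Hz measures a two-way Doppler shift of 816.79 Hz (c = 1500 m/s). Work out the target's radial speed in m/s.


From fd = 2*f*v/c, v = c*fd/(2*f) = 1500 * 816.79 / (2*46129) = 13.28

13.28 m/s


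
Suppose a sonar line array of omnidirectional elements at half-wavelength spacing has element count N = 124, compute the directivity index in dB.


DI = 10*log10(124) = 20.93

20.93 dB


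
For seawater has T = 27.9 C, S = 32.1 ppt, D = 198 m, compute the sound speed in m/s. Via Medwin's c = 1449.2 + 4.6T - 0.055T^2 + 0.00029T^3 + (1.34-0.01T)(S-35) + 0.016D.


c = 1449.2 + 4.6*27.9 - 0.055*27.9^2 + 0.00029*27.9^3 + (1.34 - 0.01*27.9)*(32.1 - 35) + 0.016*198 = 1541.12

1541.12 m/s


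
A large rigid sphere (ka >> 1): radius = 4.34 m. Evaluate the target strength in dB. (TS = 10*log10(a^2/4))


TS = 10*log10(4.34^2 / 4) = 10*log10(4.7089) = 6.73

6.73 dB


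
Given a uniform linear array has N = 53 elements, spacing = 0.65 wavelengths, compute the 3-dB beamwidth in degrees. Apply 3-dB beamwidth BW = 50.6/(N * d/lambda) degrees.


BW = 50.6 / (53 * 0.65) = 50.6 / 34.45 = 1.47

1.47 deg


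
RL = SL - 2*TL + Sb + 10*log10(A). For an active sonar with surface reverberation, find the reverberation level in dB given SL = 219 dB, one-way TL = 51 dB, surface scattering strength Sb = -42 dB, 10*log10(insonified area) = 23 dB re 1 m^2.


RL = SL - 2*TL + Sb + 10*log10(A) = 219 - 2*51 + (-42) + 23 = 98

98 dB


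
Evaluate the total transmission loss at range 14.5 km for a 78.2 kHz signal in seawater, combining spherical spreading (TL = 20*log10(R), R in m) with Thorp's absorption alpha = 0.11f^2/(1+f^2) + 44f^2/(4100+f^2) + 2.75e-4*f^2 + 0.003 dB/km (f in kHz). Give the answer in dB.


Step 1 (Thorp): alpha = 0.11*6115.24/(1+6115.24) + 44*6115.24/(4100+6115.24) + 2.75e-4*6115.24 + 0.003 = 28.1348 dB/km
Step 2: TL_spread = 20*log10(14500) = 83.23 dB
Step 3: TL_abs = alpha*R = 28.1348 * 14.5 = 407.95 dB
Step 4: TL_total = 83.23 + 407.95 = 491.18

491.18 dB


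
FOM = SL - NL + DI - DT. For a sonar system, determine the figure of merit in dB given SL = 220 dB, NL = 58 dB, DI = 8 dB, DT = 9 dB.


FOM = SL - NL + DI - DT = 220 - 58 + 8 - 9 = 161

161 dB


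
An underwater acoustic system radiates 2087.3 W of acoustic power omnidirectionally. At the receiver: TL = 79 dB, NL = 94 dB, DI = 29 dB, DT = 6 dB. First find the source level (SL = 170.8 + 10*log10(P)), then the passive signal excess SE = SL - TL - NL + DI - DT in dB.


Step 1: SL = 170.8 + 10*log10(2087.3) = 204.0 dB
Step 2: SE = SL - TL - NL + DI - DT = 204.0 - 79 - 94 + 29 - 6 = 54.0

54.0 dB


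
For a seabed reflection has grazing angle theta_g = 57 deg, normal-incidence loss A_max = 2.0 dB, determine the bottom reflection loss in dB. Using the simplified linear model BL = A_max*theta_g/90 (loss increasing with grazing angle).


1.27 dB


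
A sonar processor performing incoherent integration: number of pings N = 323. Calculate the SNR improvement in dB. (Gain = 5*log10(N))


12.55 dB


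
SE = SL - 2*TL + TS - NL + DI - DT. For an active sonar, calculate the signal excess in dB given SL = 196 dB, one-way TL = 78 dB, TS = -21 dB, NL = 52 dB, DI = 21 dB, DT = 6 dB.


SE = SL - 2*TL + TS - NL + DI - DT = 196 - 2*78 + (-21) - 52 + 21 - 6 = -18

-18 dB


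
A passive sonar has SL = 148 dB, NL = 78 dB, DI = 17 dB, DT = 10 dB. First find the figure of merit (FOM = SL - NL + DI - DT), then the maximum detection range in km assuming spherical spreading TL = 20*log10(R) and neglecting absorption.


Step 1: FOM = SL - NL + DI - DT = 148 - 78 + 17 - 10 = 77 dB
Step 2: at max range FOM = TL = 20*log10(R), so R = 10^(77/20) = 7079.46 m = 7.08 km

7.08 km


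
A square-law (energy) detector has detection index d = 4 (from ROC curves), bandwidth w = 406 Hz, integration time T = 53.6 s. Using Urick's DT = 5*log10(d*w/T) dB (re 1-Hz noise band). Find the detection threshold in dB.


DT = 5*log10(d*w/T) = 5*log10(4 * 406 / 53.6) = 5*log10(30.3) = 7.41

7.41 dB


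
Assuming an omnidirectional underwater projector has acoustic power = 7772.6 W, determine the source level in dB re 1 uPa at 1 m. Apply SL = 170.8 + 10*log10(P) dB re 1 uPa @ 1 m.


SL = 170.8 + 10*log10(7772.6) = 170.8 + 38.91 = 209.71

209.71 dB


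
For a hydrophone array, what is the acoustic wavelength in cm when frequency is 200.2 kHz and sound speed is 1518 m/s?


lambda = c/f = 1518 / 200200 = 0.0076 m = 0.76 cm

0.76 cm


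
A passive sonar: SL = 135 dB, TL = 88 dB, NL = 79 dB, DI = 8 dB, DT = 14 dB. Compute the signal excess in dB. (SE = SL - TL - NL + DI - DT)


SE = SL - TL - NL + DI - DT = 135 - 88 - 79 + 8 - 14 = -38

-38 dB


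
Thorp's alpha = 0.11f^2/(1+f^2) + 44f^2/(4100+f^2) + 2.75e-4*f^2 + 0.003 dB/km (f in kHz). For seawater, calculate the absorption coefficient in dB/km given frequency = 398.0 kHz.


f^2 = 158404.0
alpha = 0.11*158404.0/(1+158404.0) + 44*158404.0/(4100+158404.0) + 2.75e-4*158404.0 + 0.003 = 86.564

86.564 dB/km


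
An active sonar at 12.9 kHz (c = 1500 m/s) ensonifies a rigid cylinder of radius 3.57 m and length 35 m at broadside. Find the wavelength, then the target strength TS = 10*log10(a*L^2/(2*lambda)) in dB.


Step 1: lambda = c/f = 1500/12900 = 0.11628 m
Step 2: TS = 10*log10(a*L^2/(2*lambda)) = 10*log10(3.57*35^2/(2*0.11628)) = 42.74

42.74 dB


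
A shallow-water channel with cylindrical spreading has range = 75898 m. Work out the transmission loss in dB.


48.8 dB


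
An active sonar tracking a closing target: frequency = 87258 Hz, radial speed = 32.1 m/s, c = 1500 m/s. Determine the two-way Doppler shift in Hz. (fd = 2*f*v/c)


fd = 2*f*v/c = 2 * 87258 * 32.1 / 1500 = 3734.64

3734.64 Hz


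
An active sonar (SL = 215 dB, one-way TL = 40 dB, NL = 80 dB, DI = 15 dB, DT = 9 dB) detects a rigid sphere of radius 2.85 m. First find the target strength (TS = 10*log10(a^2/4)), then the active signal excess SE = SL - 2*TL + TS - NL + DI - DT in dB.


Step 1: TS = 10*log10(2.85^2/4) = 3.08 dB
Step 2: SE = SL - 2*TL + TS - NL + DI - DT = 215 - 2*40 + (3.08) - 80 + 15 - 9 = 64.08

64.08 dB


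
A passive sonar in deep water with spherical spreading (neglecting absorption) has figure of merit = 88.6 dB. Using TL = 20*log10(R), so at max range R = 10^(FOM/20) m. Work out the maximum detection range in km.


At max range FOM = TL, so 20*log10(R) = 88.6
R = 10^(88.6/20) = 26915.35 m = 26.92 km

26.92 km


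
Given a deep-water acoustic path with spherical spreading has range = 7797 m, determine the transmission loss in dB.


77.84 dB


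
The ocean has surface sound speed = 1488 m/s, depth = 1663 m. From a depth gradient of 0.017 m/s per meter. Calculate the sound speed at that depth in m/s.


1516.271 m/s


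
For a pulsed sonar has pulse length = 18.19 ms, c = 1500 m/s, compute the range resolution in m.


dR = c*tau/2 = 1500 * 18.19e-3 / 2 = 13.6425

13.6425 m


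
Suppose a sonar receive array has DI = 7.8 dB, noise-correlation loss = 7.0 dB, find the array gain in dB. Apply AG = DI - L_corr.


AG = DI - L_corr = 7.8 - 7.0 = 0.8

0.8 dB


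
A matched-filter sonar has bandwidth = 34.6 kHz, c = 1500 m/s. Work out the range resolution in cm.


dR = c/(2*BW) = 1500 / (2 * 34.6e3) = 0.0217 m = 2.17 cm

2.17 cm


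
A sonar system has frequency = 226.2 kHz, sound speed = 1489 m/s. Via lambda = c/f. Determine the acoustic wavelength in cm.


lambda = c/f = 1489 / 226200 = 0.0066 m = 0.66 cm

0.66 cm


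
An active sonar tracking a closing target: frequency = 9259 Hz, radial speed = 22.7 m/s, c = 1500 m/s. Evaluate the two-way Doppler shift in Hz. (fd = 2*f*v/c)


fd = 2*f*v/c = 2 * 9259 * 22.7 / 1500 = 280.24

280.24 Hz


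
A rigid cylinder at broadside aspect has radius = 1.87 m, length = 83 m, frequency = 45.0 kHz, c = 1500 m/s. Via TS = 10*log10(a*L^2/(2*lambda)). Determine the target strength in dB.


52.86 dB


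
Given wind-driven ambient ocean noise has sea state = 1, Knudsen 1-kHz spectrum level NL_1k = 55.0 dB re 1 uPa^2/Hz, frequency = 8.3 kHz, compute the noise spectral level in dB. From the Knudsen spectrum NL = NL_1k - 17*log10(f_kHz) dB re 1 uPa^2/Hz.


39.38 dB


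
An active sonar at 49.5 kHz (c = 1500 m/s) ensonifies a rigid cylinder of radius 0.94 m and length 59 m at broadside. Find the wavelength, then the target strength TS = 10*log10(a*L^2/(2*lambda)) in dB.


Step 1: lambda = c/f = 1500/49500 = 0.0303 m
Step 2: TS = 10*log10(a*L^2/(2*lambda)) = 10*log10(0.94*59^2/(2*0.0303)) = 47.32

47.32 dB


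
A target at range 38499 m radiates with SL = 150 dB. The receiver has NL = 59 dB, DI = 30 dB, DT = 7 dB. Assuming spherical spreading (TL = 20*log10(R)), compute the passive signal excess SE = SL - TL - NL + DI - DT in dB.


Step 1: TL = 20*log10(38499) = 91.71 dB
Step 2: SE = 150 - 91.71 - 59 + 30 - 7 = 22.29

22.29 dB


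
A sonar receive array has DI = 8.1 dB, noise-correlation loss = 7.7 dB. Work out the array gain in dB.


AG = DI - L_corr = 8.1 - 7.7 = 0.4

0.4 dB


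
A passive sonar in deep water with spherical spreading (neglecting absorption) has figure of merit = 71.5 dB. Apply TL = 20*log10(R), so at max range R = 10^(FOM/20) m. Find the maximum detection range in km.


3.76 km


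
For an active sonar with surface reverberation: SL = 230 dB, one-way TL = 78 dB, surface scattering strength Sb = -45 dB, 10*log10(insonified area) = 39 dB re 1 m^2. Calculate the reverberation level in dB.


RL = SL - 2*TL + Sb + 10*log10(A) = 230 - 2*78 + (-45) + 39 = 68

68 dB


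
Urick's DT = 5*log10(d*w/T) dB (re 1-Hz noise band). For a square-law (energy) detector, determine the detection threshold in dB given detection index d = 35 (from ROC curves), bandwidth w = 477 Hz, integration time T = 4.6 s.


DT = 5*log10(d*w/T) = 5*log10(35 * 477 / 4.6) = 5*log10(3629.35) = 17.8

17.8 dB


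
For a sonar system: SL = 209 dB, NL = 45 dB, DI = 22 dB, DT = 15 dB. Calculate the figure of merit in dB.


171 dB


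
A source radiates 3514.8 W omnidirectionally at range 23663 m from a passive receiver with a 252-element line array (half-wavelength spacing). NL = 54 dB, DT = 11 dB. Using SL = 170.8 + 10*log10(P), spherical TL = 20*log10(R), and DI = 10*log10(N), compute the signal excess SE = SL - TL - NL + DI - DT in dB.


77.79 dB


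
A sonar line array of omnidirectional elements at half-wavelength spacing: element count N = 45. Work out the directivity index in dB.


DI = 10*log10(45) = 16.53

16.53 dB


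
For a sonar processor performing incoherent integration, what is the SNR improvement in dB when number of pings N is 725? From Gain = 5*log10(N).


Gain = 5*log10(725) = 14.3

14.3 dB


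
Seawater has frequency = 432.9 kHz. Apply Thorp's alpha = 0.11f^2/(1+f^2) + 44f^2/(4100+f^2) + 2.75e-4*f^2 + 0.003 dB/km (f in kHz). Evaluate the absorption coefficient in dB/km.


f^2 = 187402.41
alpha = 0.11*187402.41/(1+187402.41) + 44*187402.41/(4100+187402.41) + 2.75e-4*187402.41 + 0.003 = 94.707

94.707 dB/km


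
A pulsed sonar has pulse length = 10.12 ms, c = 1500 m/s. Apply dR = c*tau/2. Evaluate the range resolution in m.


dR = c*tau/2 = 1500 * 10.12e-3 / 2 = 7.59

7.59 m


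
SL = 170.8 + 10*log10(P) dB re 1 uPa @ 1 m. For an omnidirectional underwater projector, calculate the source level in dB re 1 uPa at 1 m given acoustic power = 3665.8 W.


SL = 170.8 + 10*log10(3665.8) = 170.8 + 35.64 = 206.44

206.44 dB


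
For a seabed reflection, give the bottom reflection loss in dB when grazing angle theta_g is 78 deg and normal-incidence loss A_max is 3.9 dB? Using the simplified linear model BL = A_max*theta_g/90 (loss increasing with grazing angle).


BL = A_max * theta_g / 90 = 3.9 * 78 / 90 = 3.38

3.38 dB


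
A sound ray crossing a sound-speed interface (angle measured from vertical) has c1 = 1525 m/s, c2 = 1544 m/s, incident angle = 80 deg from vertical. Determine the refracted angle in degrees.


sin(theta2) = (c2/c1)*sin(theta1) = (1544/1525)*sin(80 deg) = 0.99708
theta2 = arcsin(0.99708) = 85.62

85.62 deg


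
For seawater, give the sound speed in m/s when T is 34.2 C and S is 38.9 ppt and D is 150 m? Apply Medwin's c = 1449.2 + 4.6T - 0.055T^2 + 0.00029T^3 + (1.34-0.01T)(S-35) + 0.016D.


1560.08 m/s


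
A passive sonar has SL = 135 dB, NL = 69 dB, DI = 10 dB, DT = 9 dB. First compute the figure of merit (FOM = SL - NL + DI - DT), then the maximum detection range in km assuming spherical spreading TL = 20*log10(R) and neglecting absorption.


Step 1: FOM = SL - NL + DI - DT = 135 - 69 + 10 - 9 = 67 dB
Step 2: at max range FOM = TL = 20*log10(R), so R = 10^(67/20) = 2238.72 m = 2.24 km

2.24 km


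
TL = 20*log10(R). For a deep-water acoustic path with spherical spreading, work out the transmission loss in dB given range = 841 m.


TL = 20*log10(841) = 58.5

58.5 dB


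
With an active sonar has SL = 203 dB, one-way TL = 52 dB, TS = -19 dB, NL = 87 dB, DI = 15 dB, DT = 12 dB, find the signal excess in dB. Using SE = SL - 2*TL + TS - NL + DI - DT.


-4 dB


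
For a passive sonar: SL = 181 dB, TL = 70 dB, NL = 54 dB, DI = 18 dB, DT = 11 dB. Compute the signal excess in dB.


SE = SL - TL - NL + DI - DT = 181 - 70 - 54 + 18 - 11 = 64

64 dB


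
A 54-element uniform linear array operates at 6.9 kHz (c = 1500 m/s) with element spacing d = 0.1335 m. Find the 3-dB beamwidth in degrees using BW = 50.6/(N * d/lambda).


Step 1: lambda = 1500/6900 = 0.21739 m
Step 2: d/lambda = 0.1335/0.21739 = 0.6141
Step 3: BW = 50.6/(N * d/lambda) = 50.6/(54 * 0.6141) = 1.53

1.53 deg


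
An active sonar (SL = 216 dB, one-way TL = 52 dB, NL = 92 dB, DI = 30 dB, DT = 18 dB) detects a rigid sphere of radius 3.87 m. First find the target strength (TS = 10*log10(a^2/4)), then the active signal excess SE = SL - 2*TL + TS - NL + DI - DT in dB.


Step 1: TS = 10*log10(3.87^2/4) = 5.73 dB
Step 2: SE = SL - 2*TL + TS - NL + DI - DT = 216 - 2*52 + (5.73) - 92 + 30 - 18 = 37.73

37.73 dB


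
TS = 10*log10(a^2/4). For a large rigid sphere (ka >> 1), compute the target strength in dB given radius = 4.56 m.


7.16 dB


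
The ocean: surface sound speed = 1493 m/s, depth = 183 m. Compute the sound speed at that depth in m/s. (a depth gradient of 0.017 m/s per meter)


c = 1493 + 0.017 * 183 = 1496.111

1496.111 m/s


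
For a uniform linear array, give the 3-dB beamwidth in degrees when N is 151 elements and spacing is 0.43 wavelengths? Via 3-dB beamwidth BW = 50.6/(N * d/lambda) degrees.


BW = 50.6 / (151 * 0.43) = 50.6 / 64.93 = 0.78

0.78 deg


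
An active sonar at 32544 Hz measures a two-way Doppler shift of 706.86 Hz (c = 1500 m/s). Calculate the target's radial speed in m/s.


From fd = 2*f*v/c, v = c*fd/(2*f) = 1500 * 706.86 / (2*32544) = 16.29

16.29 m/s


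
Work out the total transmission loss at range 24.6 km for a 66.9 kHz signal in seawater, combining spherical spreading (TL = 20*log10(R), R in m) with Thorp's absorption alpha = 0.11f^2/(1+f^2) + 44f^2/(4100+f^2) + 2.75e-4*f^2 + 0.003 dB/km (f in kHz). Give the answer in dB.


Step 1 (Thorp): alpha = 0.11*4475.61/(1+4475.61) + 44*4475.61/(4100+4475.61) + 2.75e-4*4475.61 + 0.003 = 24.3074 dB/km
Step 2: TL_spread = 20*log10(24600) = 87.82 dB
Step 3: TL_abs = alpha*R = 24.3074 * 24.6 = 597.96 dB
Step 4: TL_total = 87.82 + 597.96 = 685.78

685.78 dB


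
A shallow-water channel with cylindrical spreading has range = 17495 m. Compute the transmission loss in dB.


TL = 10*log10(17495) = 42.43

42.43 dB


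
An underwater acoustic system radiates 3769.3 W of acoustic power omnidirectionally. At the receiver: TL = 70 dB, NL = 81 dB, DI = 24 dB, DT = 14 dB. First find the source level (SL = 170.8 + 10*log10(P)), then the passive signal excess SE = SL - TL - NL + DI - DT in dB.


Step 1: SL = 170.8 + 10*log10(3769.3) = 206.56 dB
Step 2: SE = SL - TL - NL + DI - DT = 206.56 - 70 - 81 + 24 - 14 = 65.56

65.56 dB


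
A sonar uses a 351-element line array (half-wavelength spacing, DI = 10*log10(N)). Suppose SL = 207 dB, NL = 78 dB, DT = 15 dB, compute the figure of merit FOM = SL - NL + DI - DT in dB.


Step 1: DI = 10*log10(351) = 25.45 dB
Step 2: FOM = SL - NL + DI - DT = 207 - 78 + 25.45 - 15 = 139.45

139.45 dB


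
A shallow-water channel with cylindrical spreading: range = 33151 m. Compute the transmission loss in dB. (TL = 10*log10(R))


TL = 10*log10(33151) = 45.2

45.2 dB


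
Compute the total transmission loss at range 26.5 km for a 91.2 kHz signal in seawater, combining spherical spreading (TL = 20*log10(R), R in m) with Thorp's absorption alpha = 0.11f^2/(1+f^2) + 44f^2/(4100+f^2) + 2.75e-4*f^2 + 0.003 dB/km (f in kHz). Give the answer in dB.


Step 1 (Thorp): alpha = 0.11*8317.44/(1+8317.44) + 44*8317.44/(4100+8317.44) + 2.75e-4*8317.44 + 0.003 = 31.8723 dB/km
Step 2: TL_spread = 20*log10(26500) = 88.46 dB
Step 3: TL_abs = alpha*R = 31.8723 * 26.5 = 844.62 dB
Step 4: TL_total = 88.46 + 844.62 = 933.08

933.08 dB


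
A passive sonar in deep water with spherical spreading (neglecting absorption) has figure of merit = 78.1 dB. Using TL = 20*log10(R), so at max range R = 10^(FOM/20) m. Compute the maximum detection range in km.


8.04 km


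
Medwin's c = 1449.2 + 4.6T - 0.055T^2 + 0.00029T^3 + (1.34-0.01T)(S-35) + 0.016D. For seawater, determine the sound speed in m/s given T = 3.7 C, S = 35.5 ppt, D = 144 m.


c = 1449.2 + 4.6*3.7 - 0.055*3.7^2 + 0.00029*3.7^3 + (1.34 - 0.01*3.7)*(35.5 - 35) + 0.016*144 = 1468.44

1468.44 m/s


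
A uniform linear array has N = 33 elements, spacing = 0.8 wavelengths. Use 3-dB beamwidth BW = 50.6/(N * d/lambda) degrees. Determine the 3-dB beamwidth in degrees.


BW = 50.6 / (33 * 0.8) = 50.6 / 26.4 = 1.92

1.92 deg


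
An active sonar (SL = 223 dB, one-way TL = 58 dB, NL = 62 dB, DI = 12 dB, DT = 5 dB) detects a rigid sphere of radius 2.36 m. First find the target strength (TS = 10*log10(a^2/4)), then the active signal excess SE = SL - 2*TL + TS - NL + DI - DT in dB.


Step 1: TS = 10*log10(2.36^2/4) = 1.44 dB
Step 2: SE = SL - 2*TL + TS - NL + DI - DT = 223 - 2*58 + (1.44) - 62 + 12 - 5 = 53.44

53.44 dB


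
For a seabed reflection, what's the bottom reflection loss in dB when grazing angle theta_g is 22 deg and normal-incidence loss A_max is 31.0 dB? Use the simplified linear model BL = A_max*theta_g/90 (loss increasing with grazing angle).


BL = A_max * theta_g / 90 = 31.0 * 22 / 90 = 7.58

7.58 dB


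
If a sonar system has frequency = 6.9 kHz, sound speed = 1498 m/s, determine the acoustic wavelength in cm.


21.71 cm


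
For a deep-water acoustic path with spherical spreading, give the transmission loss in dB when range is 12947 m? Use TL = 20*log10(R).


TL = 20*log10(12947) = 82.24

82.24 dB


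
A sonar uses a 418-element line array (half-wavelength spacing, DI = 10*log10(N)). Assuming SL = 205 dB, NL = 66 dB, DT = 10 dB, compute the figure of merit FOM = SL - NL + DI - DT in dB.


155.21 dB


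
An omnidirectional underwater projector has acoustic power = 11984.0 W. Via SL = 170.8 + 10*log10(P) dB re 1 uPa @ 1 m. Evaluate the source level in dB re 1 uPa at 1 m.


SL = 170.8 + 10*log10(11984.0) = 170.8 + 40.79 = 211.59

211.59 dB


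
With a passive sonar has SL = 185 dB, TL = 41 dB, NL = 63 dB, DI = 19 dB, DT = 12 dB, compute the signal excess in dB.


SE = SL - TL - NL + DI - DT = 185 - 41 - 63 + 19 - 12 = 88

88 dB


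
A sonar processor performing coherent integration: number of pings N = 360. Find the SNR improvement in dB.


25.56 dB


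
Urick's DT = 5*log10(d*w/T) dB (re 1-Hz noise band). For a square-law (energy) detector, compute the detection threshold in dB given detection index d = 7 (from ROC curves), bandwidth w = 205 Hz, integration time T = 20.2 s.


DT = 5*log10(d*w/T) = 5*log10(7 * 205 / 20.2) = 5*log10(71.04) = 9.26

9.26 dB


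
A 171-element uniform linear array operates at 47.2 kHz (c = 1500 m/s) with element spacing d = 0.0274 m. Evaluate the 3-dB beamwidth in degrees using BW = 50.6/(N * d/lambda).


0.34 deg


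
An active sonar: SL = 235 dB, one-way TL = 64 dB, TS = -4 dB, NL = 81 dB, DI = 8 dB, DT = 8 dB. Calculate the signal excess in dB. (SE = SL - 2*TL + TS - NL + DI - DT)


SE = SL - 2*TL + TS - NL + DI - DT = 235 - 2*64 + (-4) - 81 + 8 - 8 = 22

22 dB


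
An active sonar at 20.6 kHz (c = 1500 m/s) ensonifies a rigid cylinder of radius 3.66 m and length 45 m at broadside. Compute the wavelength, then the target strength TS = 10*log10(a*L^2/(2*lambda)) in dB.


Step 1: lambda = c/f = 1500/20600 = 0.07282 m
Step 2: TS = 10*log10(a*L^2/(2*lambda)) = 10*log10(3.66*45^2/(2*0.07282)) = 47.07

47.07 dB


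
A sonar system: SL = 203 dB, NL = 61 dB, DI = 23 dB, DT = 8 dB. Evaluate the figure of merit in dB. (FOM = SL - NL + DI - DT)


FOM = SL - NL + DI - DT = 203 - 61 + 23 - 8 = 157

157 dB


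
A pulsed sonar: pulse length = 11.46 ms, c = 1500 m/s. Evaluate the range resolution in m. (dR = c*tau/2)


dR = c*tau/2 = 1500 * 11.46e-3 / 2 = 8.595

8.595 m


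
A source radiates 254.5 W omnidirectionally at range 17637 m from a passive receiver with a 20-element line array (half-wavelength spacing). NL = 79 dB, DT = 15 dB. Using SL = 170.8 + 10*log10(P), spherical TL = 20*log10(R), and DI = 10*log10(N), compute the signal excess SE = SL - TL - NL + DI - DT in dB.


Step 1: SL = 170.8 + 10*log10(254.5) = 194.86 dB
Step 2: TL = 20*log10(17637) = 84.93 dB
Step 3: DI = 10*log10(20) = 13.01 dB
Step 4: SE = SL - TL - NL + DI - DT = 194.86 - 84.93 - 79 + 13.01 - 15 = 28.94

28.94 dB


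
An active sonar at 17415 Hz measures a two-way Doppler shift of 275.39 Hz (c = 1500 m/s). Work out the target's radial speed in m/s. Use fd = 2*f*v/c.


From fd = 2*f*v/c, v = c*fd/(2*f) = 1500 * 275.39 / (2*17415) = 11.86

11.86 m/s


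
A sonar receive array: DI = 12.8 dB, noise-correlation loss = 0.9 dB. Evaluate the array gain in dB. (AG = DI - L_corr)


AG = DI - L_corr = 12.8 - 0.9 = 11.9

11.9 dB


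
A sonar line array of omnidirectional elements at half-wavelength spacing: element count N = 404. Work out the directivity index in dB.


DI = 10*log10(404) = 26.06

26.06 dB


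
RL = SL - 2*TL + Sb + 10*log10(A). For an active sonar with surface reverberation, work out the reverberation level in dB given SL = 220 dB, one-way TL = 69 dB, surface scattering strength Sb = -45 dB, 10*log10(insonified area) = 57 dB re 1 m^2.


RL = SL - 2*TL + Sb + 10*log10(A) = 220 - 2*69 + (-45) + 57 = 94

94 dB


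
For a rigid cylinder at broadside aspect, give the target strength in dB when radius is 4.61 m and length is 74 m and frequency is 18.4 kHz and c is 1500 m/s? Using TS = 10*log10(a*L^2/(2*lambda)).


lambda = 1500/18400 = 0.08152 m
TS = 10*log10(4.61*74^2/(2*0.08152)) = 51.9

51.9 dB


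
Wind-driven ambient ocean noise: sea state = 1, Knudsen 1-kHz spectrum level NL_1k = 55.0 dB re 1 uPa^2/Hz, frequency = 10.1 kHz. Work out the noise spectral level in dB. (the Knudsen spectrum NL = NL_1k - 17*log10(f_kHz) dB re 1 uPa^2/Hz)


NL = NL_1k - 17*log10(f_kHz) = 55.0 - 17*log10(10.1) = 55.0 - (17.07) = 37.93

37.93 dB


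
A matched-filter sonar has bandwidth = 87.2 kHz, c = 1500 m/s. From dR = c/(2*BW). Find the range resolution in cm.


0.86 cm


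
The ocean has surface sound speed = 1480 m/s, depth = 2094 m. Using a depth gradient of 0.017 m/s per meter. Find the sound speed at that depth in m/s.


1515.598 m/s


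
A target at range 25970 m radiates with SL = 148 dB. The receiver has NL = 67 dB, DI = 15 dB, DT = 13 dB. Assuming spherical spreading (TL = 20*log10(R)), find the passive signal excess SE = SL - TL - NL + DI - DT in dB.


-5.29 dB


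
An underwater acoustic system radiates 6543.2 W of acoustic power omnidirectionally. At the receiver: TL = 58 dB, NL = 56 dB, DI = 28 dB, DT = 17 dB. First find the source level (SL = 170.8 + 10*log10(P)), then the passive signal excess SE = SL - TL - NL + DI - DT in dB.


Step 1: SL = 170.8 + 10*log10(6543.2) = 208.96 dB
Step 2: SE = SL - TL - NL + DI - DT = 208.96 - 58 - 56 + 28 - 17 = 105.96

105.96 dB


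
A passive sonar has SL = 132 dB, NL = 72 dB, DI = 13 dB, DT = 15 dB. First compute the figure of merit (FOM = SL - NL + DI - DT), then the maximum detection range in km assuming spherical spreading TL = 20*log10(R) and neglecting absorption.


Step 1: FOM = SL - NL + DI - DT = 132 - 72 + 13 - 15 = 58 dB
Step 2: at max range FOM = TL = 20*log10(R), so R = 10^(58/20) = 794.33 m = 0.79 km

0.79 km


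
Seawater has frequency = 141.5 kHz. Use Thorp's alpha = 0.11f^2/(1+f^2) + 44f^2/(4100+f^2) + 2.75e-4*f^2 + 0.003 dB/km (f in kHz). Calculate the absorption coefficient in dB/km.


f^2 = 20022.25
alpha = 0.11*20022.25/(1+20022.25) + 44*20022.25/(4100+20022.25) + 2.75e-4*20022.25 + 0.003 = 42.141

42.141 dB/km


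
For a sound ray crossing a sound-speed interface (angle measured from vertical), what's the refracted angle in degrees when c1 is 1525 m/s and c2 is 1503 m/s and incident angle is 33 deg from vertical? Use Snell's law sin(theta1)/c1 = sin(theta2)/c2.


sin(theta2) = (c2/c1)*sin(theta1) = (1503/1525)*sin(33 deg) = 0.53678
theta2 = arcsin(0.53678) = 32.46

32.46 deg


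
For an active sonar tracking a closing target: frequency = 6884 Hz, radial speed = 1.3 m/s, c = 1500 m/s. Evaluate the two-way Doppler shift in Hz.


11.93 Hz


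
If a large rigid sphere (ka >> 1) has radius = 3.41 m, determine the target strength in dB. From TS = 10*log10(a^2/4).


TS = 10*log10(3.41^2 / 4) = 10*log10(2.907025) = 4.63

4.63 dB


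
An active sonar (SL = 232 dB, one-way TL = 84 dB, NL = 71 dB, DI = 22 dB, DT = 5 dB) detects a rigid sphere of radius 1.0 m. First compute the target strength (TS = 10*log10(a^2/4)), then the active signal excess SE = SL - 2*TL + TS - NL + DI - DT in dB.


Step 1: TS = 10*log10(1.0^2/4) = -6.02 dB
Step 2: SE = SL - 2*TL + TS - NL + DI - DT = 232 - 2*84 + (-6.02) - 71 + 22 - 5 = 3.98

3.98 dB


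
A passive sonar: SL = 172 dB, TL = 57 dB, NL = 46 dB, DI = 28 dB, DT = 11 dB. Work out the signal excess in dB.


86 dB


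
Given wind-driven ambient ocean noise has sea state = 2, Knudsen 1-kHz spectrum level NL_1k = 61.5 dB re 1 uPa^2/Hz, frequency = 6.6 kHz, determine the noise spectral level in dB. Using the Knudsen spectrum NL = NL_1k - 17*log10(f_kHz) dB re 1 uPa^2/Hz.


47.57 dB


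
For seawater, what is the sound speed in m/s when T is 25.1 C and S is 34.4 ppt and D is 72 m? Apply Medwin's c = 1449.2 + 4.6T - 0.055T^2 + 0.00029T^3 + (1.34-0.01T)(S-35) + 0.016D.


1535.09 m/s


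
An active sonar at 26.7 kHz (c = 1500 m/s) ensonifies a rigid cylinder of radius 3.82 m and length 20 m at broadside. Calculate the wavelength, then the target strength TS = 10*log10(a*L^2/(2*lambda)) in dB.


Step 1: lambda = c/f = 1500/26700 = 0.05618 m
Step 2: TS = 10*log10(a*L^2/(2*lambda)) = 10*log10(3.82*20^2/(2*0.05618)) = 41.34

41.34 dB


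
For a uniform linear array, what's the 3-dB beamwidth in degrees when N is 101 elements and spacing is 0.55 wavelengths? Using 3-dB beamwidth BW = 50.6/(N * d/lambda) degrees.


BW = 50.6 / (101 * 0.55) = 50.6 / 55.55 = 0.91

0.91 deg


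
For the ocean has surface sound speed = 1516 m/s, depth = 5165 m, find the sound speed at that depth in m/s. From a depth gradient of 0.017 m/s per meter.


1603.805 m/s


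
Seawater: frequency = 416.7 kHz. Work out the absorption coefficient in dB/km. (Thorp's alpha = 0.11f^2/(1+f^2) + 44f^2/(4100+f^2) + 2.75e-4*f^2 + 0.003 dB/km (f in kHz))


f^2 = 173638.89
alpha = 0.11*173638.89/(1+173638.89) + 44*173638.89/(4100+173638.89) + 2.75e-4*173638.89 + 0.003 = 90.849

90.849 dB/km


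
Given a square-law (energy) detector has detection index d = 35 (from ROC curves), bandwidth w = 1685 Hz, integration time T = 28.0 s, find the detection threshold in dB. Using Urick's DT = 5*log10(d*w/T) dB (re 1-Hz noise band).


16.62 dB


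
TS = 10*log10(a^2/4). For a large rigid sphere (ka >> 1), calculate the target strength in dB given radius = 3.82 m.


5.62 dB


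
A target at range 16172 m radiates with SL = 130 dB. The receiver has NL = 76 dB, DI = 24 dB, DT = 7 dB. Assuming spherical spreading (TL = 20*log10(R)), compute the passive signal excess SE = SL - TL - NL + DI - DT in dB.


-13.18 dB


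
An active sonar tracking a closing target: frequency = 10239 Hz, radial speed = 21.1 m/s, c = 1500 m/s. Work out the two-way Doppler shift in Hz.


fd = 2*f*v/c = 2 * 10239 * 21.1 / 1500 = 288.06

288.06 Hz


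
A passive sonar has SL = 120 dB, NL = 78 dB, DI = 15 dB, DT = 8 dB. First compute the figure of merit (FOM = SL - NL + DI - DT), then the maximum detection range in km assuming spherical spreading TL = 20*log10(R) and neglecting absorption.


Step 1: FOM = SL - NL + DI - DT = 120 - 78 + 15 - 8 = 49 dB
Step 2: at max range FOM = TL = 20*log10(R), so R = 10^(49/20) = 281.84 m = 0.28 km

0.28 km


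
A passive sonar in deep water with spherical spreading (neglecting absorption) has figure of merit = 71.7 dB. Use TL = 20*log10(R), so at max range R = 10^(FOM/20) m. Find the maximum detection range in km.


At max range FOM = TL, so 20*log10(R) = 71.7
R = 10^(71.7/20) = 3845.92 m = 3.85 km

3.85 km


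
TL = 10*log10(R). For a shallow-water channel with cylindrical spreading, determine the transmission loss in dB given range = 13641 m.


TL = 10*log10(13641) = 41.35

41.35 dB


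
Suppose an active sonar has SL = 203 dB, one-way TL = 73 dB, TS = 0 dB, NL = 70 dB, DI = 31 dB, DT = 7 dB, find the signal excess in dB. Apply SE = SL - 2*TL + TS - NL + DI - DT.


SE = SL - 2*TL + TS - NL + DI - DT = 203 - 2*73 + (0) - 70 + 31 - 7 = 11

11 dB


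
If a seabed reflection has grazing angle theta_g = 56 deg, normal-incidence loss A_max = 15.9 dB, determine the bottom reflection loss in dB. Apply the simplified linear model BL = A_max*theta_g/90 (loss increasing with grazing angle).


BL = A_max * theta_g / 90 = 15.9 * 56 / 90 = 9.89

9.89 dB


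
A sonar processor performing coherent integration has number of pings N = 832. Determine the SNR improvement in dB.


Gain = 10*log10(832) = 29.2

29.2 dB


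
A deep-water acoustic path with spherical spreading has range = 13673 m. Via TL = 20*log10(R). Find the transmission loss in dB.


TL = 20*log10(13673) = 82.72

82.72 dB


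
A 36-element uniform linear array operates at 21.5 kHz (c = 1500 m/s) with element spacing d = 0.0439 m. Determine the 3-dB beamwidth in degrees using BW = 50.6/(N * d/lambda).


Step 1: lambda = 1500/21500 = 0.06977 m
Step 2: d/lambda = 0.0439/0.06977 = 0.6292
Step 3: BW = 50.6/(N * d/lambda) = 50.6/(36 * 0.6292) = 2.23

2.23 deg


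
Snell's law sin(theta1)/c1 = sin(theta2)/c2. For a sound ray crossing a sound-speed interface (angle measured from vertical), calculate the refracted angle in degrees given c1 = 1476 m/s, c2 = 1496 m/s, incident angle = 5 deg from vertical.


5.07 deg


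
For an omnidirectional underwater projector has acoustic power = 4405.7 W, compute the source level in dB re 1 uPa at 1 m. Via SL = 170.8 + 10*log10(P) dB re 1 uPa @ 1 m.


207.24 dB


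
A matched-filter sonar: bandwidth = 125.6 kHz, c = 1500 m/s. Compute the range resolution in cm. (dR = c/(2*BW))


dR = c/(2*BW) = 1500 / (2 * 125.6e3) = 0.006 m = 0.6 cm

0.6 cm


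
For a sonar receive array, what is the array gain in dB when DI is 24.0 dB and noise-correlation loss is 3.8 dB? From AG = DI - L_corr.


AG = DI - L_corr = 24.0 - 3.8 = 20.2

20.2 dB


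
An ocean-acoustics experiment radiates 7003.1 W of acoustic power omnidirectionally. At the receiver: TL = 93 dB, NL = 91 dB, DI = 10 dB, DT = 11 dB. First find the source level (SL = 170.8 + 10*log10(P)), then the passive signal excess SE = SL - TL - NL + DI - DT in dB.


Step 1: SL = 170.8 + 10*log10(7003.1) = 209.25 dB
Step 2: SE = SL - TL - NL + DI - DT = 209.25 - 93 - 91 + 10 - 11 = 24.25

24.25 dB


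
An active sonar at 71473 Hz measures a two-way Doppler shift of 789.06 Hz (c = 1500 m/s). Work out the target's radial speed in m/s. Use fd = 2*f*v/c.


From fd = 2*f*v/c, v = c*fd/(2*f) = 1500 * 789.06 / (2*71473) = 8.28

8.28 m/s


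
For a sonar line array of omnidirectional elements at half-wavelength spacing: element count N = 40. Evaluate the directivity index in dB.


DI = 10*log10(40) = 16.02

16.02 dB


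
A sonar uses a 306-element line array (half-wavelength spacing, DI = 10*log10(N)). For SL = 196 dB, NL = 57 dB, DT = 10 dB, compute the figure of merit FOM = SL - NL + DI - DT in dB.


Step 1: DI = 10*log10(306) = 24.86 dB
Step 2: FOM = SL - NL + DI - DT = 196 - 57 + 24.86 - 10 = 153.86

153.86 dB


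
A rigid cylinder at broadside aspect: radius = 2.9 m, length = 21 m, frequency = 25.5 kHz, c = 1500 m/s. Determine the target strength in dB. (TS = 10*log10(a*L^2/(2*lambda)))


40.36 dB


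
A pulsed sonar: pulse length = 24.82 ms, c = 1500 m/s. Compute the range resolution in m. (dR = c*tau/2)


18.615 m


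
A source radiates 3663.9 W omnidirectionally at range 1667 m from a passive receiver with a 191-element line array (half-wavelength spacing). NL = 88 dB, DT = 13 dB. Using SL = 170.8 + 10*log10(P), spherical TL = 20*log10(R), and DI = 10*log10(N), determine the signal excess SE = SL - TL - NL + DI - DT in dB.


Step 1: SL = 170.8 + 10*log10(3663.9) = 206.44 dB
Step 2: TL = 20*log10(1667) = 64.44 dB
Step 3: DI = 10*log10(191) = 22.81 dB
Step 4: SE = SL - TL - NL + DI - DT = 206.44 - 64.44 - 88 + 22.81 - 13 = 63.81

63.81 dB


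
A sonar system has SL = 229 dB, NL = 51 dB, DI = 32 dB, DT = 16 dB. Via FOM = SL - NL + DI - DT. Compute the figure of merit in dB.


FOM = SL - NL + DI - DT = 229 - 51 + 32 - 16 = 194

194 dB


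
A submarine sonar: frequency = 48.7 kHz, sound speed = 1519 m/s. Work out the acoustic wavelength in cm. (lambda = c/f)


lambda = c/f = 1519 / 48700 = 0.0312 m = 3.12 cm

3.12 cm


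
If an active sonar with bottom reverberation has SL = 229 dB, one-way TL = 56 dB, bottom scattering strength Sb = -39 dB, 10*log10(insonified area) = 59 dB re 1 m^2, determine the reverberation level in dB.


RL = SL - 2*TL + Sb + 10*log10(A) = 229 - 2*56 + (-39) + 59 = 137

137 dB


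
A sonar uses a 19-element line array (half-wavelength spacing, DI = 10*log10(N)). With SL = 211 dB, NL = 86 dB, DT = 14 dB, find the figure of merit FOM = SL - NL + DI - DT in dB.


Step 1: DI = 10*log10(19) = 12.79 dB
Step 2: FOM = SL - NL + DI - DT = 211 - 86 + 12.79 - 14 = 123.79

123.79 dB


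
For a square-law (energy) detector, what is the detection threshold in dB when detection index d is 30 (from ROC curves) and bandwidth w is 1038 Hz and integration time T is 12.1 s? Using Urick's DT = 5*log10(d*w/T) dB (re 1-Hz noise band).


DT = 5*log10(d*w/T) = 5*log10(30 * 1038 / 12.1) = 5*log10(2573.55) = 17.05

17.05 dB


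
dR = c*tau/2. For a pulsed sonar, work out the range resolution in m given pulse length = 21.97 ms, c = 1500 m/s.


dR = c*tau/2 = 1500 * 21.97e-3 / 2 = 16.4775

16.4775 m
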